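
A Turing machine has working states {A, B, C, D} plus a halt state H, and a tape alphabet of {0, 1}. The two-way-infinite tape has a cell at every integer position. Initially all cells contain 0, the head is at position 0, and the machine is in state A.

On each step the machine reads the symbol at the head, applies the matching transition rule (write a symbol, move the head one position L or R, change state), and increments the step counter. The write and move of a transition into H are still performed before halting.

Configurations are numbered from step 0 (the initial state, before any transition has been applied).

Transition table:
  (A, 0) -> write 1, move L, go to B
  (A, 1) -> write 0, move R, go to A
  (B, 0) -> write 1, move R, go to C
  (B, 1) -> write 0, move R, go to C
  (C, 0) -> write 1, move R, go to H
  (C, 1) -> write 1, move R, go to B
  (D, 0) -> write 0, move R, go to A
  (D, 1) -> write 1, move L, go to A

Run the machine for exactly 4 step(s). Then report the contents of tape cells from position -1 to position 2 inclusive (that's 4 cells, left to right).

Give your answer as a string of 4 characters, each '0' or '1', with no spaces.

Answer: 1110

Derivation:
Step 1: in state A at pos 0, read 0 -> (A,0)->write 1,move L,goto B. Now: state=B, head=-1, tape[-2..1]=0010 (head:  ^)
Step 2: in state B at pos -1, read 0 -> (B,0)->write 1,move R,goto C. Now: state=C, head=0, tape[-2..1]=0110 (head:   ^)
Step 3: in state C at pos 0, read 1 -> (C,1)->write 1,move R,goto B. Now: state=B, head=1, tape[-2..2]=01100 (head:    ^)
Step 4: in state B at pos 1, read 0 -> (B,0)->write 1,move R,goto C. Now: state=C, head=2, tape[-2..3]=011100 (head:     ^)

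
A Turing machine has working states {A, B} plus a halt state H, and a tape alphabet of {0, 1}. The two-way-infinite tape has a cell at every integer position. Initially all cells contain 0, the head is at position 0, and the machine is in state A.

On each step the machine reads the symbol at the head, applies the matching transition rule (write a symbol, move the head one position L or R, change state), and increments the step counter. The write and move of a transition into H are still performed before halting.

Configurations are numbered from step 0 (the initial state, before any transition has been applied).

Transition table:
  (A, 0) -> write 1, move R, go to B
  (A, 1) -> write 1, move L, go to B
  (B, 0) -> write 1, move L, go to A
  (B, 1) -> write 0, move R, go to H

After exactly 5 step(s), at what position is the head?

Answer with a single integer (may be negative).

Step 1: in state A at pos 0, read 0 -> (A,0)->write 1,move R,goto B. Now: state=B, head=1, tape[-1..2]=0100 (head:   ^)
Step 2: in state B at pos 1, read 0 -> (B,0)->write 1,move L,goto A. Now: state=A, head=0, tape[-1..2]=0110 (head:  ^)
Step 3: in state A at pos 0, read 1 -> (A,1)->write 1,move L,goto B. Now: state=B, head=-1, tape[-2..2]=00110 (head:  ^)
Step 4: in state B at pos -1, read 0 -> (B,0)->write 1,move L,goto A. Now: state=A, head=-2, tape[-3..2]=001110 (head:  ^)
Step 5: in state A at pos -2, read 0 -> (A,0)->write 1,move R,goto B. Now: state=B, head=-1, tape[-3..2]=011110 (head:   ^)

Answer: -1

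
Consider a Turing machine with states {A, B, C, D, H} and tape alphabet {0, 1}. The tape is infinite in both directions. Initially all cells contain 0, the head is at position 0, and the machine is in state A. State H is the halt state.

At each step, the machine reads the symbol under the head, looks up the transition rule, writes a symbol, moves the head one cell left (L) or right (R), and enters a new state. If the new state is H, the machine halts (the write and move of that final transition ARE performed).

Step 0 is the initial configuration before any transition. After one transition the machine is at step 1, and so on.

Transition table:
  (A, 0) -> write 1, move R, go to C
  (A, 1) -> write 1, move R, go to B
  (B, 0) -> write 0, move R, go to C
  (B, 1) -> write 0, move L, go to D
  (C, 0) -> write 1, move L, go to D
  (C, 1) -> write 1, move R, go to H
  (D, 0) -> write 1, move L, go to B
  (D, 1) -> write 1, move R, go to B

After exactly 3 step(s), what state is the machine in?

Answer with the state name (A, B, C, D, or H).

Answer: B

Derivation:
Step 1: in state A at pos 0, read 0 -> (A,0)->write 1,move R,goto C. Now: state=C, head=1, tape[-1..2]=0100 (head:   ^)
Step 2: in state C at pos 1, read 0 -> (C,0)->write 1,move L,goto D. Now: state=D, head=0, tape[-1..2]=0110 (head:  ^)
Step 3: in state D at pos 0, read 1 -> (D,1)->write 1,move R,goto B. Now: state=B, head=1, tape[-1..2]=0110 (head:   ^)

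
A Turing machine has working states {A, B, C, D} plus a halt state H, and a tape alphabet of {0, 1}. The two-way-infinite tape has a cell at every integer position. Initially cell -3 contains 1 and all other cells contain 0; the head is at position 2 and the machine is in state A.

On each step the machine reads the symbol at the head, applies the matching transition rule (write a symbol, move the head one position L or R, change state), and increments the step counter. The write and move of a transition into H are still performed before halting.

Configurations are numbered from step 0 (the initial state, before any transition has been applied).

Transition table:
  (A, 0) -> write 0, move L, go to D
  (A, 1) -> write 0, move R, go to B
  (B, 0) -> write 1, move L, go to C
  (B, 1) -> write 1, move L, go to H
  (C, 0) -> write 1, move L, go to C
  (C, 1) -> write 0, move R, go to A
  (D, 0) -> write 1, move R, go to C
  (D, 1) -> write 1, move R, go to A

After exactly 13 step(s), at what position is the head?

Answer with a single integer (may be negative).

Answer: -1

Derivation:
Step 1: in state A at pos 2, read 0 -> (A,0)->write 0,move L,goto D. Now: state=D, head=1, tape[-4..3]=01000000 (head:      ^)
Step 2: in state D at pos 1, read 0 -> (D,0)->write 1,move R,goto C. Now: state=C, head=2, tape[-4..3]=01000100 (head:       ^)
Step 3: in state C at pos 2, read 0 -> (C,0)->write 1,move L,goto C. Now: state=C, head=1, tape[-4..3]=01000110 (head:      ^)
Step 4: in state C at pos 1, read 1 -> (C,1)->write 0,move R,goto A. Now: state=A, head=2, tape[-4..3]=01000010 (head:       ^)
Step 5: in state A at pos 2, read 1 -> (A,1)->write 0,move R,goto B. Now: state=B, head=3, tape[-4..4]=010000000 (head:        ^)
Step 6: in state B at pos 3, read 0 -> (B,0)->write 1,move L,goto C. Now: state=C, head=2, tape[-4..4]=010000010 (head:       ^)
Step 7: in state C at pos 2, read 0 -> (C,0)->write 1,move L,goto C. Now: state=C, head=1, tape[-4..4]=010000110 (head:      ^)
Step 8: in state C at pos 1, read 0 -> (C,0)->write 1,move L,goto C. Now: state=C, head=0, tape[-4..4]=010001110 (head:     ^)
Step 9: in state C at pos 0, read 0 -> (C,0)->write 1,move L,goto C. Now: state=C, head=-1, tape[-4..4]=010011110 (head:    ^)
Step 10: in state C at pos -1, read 0 -> (C,0)->write 1,move L,goto C. Now: state=C, head=-2, tape[-4..4]=010111110 (head:   ^)
Step 11: in state C at pos -2, read 0 -> (C,0)->write 1,move L,goto C. Now: state=C, head=-3, tape[-4..4]=011111110 (head:  ^)
Step 12: in state C at pos -3, read 1 -> (C,1)->write 0,move R,goto A. Now: state=A, head=-2, tape[-4..4]=001111110 (head:   ^)
Step 13: in state A at pos -2, read 1 -> (A,1)->write 0,move R,goto B. Now: state=B, head=-1, tape[-4..4]=000111110 (head:    ^)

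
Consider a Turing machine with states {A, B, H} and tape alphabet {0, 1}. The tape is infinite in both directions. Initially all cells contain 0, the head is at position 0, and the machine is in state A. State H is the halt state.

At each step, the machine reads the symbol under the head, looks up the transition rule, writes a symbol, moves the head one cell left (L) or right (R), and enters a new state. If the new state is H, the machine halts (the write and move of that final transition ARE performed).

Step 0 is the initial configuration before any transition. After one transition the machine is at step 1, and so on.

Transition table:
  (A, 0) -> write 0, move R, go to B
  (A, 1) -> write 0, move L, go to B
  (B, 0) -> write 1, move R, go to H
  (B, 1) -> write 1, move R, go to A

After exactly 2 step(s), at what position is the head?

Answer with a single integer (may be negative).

Step 1: in state A at pos 0, read 0 -> (A,0)->write 0,move R,goto B. Now: state=B, head=1, tape[-1..2]=0000 (head:   ^)
Step 2: in state B at pos 1, read 0 -> (B,0)->write 1,move R,goto H. Now: state=H, head=2, tape[-1..3]=00100 (head:    ^)

Answer: 2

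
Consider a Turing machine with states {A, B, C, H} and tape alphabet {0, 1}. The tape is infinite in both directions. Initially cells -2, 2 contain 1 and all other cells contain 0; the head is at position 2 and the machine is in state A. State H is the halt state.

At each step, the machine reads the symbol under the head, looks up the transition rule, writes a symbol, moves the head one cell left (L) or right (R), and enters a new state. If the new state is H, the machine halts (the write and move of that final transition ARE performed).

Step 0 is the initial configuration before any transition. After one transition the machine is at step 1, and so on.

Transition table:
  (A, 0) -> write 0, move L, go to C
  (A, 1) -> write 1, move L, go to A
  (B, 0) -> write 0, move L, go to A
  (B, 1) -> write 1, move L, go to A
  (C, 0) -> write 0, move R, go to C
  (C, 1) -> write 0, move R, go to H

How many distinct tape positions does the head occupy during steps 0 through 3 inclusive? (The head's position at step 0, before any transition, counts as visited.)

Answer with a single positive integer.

Answer: 3

Derivation:
Step 1: in state A at pos 2, read 1 -> (A,1)->write 1,move L,goto A. Now: state=A, head=1, tape[-3..3]=0100010 (head:     ^)
Step 2: in state A at pos 1, read 0 -> (A,0)->write 0,move L,goto C. Now: state=C, head=0, tape[-3..3]=0100010 (head:    ^)
Step 3: in state C at pos 0, read 0 -> (C,0)->write 0,move R,goto C. Now: state=C, head=1, tape[-3..3]=0100010 (head:     ^)
Head positions at steps 0..3: starting at 2, distinct positions visited = {0, 1, 2} -> 3 position(s)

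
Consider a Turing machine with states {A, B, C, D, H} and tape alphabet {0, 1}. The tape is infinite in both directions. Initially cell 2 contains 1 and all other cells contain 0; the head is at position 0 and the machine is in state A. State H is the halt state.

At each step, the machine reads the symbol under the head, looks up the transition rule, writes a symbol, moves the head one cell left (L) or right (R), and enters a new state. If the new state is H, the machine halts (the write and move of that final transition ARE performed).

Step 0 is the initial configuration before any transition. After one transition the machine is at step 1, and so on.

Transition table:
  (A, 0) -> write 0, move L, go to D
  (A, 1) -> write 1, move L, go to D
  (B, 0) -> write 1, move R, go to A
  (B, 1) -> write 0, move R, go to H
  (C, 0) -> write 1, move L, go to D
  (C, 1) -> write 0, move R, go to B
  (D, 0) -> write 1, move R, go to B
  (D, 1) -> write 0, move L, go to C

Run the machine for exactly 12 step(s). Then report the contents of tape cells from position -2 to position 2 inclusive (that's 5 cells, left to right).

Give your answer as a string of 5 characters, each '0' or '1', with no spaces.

Step 1: in state A at pos 0, read 0 -> (A,0)->write 0,move L,goto D. Now: state=D, head=-1, tape[-2..3]=000010 (head:  ^)
Step 2: in state D at pos -1, read 0 -> (D,0)->write 1,move R,goto B. Now: state=B, head=0, tape[-2..3]=010010 (head:   ^)
Step 3: in state B at pos 0, read 0 -> (B,0)->write 1,move R,goto A. Now: state=A, head=1, tape[-2..3]=011010 (head:    ^)
Step 4: in state A at pos 1, read 0 -> (A,0)->write 0,move L,goto D. Now: state=D, head=0, tape[-2..3]=011010 (head:   ^)
Step 5: in state D at pos 0, read 1 -> (D,1)->write 0,move L,goto C. Now: state=C, head=-1, tape[-2..3]=010010 (head:  ^)
Step 6: in state C at pos -1, read 1 -> (C,1)->write 0,move R,goto B. Now: state=B, head=0, tape[-2..3]=000010 (head:   ^)
Step 7: in state B at pos 0, read 0 -> (B,0)->write 1,move R,goto A. Now: state=A, head=1, tape[-2..3]=001010 (head:    ^)
Step 8: in state A at pos 1, read 0 -> (A,0)->write 0,move L,goto D. Now: state=D, head=0, tape[-2..3]=001010 (head:   ^)
Step 9: in state D at pos 0, read 1 -> (D,1)->write 0,move L,goto C. Now: state=C, head=-1, tape[-2..3]=000010 (head:  ^)
Step 10: in state C at pos -1, read 0 -> (C,0)->write 1,move L,goto D. Now: state=D, head=-2, tape[-3..3]=0010010 (head:  ^)
Step 11: in state D at pos -2, read 0 -> (D,0)->write 1,move R,goto B. Now: state=B, head=-1, tape[-3..3]=0110010 (head:   ^)
Step 12: in state B at pos -1, read 1 -> (B,1)->write 0,move R,goto H. Now: state=H, head=0, tape[-3..3]=0100010 (head:    ^)

Answer: 10001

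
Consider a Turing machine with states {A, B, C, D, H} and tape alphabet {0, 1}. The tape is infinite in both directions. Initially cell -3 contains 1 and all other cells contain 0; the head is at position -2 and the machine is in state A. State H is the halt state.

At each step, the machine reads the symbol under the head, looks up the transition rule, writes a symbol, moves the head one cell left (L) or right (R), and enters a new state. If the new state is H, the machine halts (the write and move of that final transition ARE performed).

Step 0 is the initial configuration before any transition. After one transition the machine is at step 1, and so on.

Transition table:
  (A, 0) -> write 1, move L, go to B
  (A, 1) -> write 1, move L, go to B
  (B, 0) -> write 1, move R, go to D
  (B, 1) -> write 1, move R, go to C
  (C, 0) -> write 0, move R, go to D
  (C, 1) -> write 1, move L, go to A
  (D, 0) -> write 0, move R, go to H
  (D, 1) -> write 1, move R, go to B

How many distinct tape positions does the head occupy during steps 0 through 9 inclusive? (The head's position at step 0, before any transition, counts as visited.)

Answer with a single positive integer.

Step 1: in state A at pos -2, read 0 -> (A,0)->write 1,move L,goto B. Now: state=B, head=-3, tape[-4..-1]=0110 (head:  ^)
Step 2: in state B at pos -3, read 1 -> (B,1)->write 1,move R,goto C. Now: state=C, head=-2, tape[-4..-1]=0110 (head:   ^)
Step 3: in state C at pos -2, read 1 -> (C,1)->write 1,move L,goto A. Now: state=A, head=-3, tape[-4..-1]=0110 (head:  ^)
Step 4: in state A at pos -3, read 1 -> (A,1)->write 1,move L,goto B. Now: state=B, head=-4, tape[-5..-1]=00110 (head:  ^)
Step 5: in state B at pos -4, read 0 -> (B,0)->write 1,move R,goto D. Now: state=D, head=-3, tape[-5..-1]=01110 (head:   ^)
Step 6: in state D at pos -3, read 1 -> (D,1)->write 1,move R,goto B. Now: state=B, head=-2, tape[-5..-1]=01110 (head:    ^)
Step 7: in state B at pos -2, read 1 -> (B,1)->write 1,move R,goto C. Now: state=C, head=-1, tape[-5..0]=011100 (head:     ^)
Step 8: in state C at pos -1, read 0 -> (C,0)->write 0,move R,goto D. Now: state=D, head=0, tape[-5..1]=0111000 (head:      ^)
Step 9: in state D at pos 0, read 0 -> (D,0)->write 0,move R,goto H. Now: state=H, head=1, tape[-5..2]=01110000 (head:       ^)
Head positions at steps 0..9: starting at -2, distinct positions visited = {-4, -3, -2, -1, 0, 1} -> 6 position(s)

Answer: 6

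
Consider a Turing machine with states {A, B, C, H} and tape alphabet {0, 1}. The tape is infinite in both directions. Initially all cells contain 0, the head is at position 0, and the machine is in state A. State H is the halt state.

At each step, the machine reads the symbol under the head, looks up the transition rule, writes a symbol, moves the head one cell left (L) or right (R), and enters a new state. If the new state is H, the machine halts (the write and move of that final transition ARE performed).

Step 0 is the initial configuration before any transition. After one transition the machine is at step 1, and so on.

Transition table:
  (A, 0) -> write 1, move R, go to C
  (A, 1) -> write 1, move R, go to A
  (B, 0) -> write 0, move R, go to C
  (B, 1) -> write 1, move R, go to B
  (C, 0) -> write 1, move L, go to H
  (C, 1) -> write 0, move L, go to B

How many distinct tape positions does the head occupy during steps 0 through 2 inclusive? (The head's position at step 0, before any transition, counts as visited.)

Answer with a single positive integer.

Answer: 2

Derivation:
Step 1: in state A at pos 0, read 0 -> (A,0)->write 1,move R,goto C. Now: state=C, head=1, tape[-1..2]=0100 (head:   ^)
Step 2: in state C at pos 1, read 0 -> (C,0)->write 1,move L,goto H. Now: state=H, head=0, tape[-1..2]=0110 (head:  ^)
Head positions at steps 0..2: starting at 0, distinct positions visited = {0, 1} -> 2 position(s)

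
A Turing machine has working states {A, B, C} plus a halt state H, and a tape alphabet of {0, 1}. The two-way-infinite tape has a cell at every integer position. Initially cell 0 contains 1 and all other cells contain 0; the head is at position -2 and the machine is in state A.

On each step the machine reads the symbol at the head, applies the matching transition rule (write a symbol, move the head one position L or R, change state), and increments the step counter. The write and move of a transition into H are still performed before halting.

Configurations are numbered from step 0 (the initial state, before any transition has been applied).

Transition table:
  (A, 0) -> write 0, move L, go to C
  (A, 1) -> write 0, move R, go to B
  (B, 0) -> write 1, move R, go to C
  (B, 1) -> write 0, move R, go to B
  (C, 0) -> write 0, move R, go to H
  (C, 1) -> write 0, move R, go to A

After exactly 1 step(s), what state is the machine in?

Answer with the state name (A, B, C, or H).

Answer: C

Derivation:
Step 1: in state A at pos -2, read 0 -> (A,0)->write 0,move L,goto C. Now: state=C, head=-3, tape[-4..1]=000010 (head:  ^)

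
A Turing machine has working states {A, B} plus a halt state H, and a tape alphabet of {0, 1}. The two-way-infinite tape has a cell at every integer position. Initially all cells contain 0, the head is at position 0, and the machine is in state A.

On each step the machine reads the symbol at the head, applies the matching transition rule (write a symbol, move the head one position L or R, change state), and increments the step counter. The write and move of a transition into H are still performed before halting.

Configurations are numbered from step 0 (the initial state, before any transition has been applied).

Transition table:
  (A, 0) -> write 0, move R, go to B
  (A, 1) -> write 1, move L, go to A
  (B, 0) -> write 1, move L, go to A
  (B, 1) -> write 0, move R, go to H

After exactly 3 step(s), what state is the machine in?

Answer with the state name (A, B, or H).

Answer: B

Derivation:
Step 1: in state A at pos 0, read 0 -> (A,0)->write 0,move R,goto B. Now: state=B, head=1, tape[-1..2]=0000 (head:   ^)
Step 2: in state B at pos 1, read 0 -> (B,0)->write 1,move L,goto A. Now: state=A, head=0, tape[-1..2]=0010 (head:  ^)
Step 3: in state A at pos 0, read 0 -> (A,0)->write 0,move R,goto B. Now: state=B, head=1, tape[-1..2]=0010 (head:   ^)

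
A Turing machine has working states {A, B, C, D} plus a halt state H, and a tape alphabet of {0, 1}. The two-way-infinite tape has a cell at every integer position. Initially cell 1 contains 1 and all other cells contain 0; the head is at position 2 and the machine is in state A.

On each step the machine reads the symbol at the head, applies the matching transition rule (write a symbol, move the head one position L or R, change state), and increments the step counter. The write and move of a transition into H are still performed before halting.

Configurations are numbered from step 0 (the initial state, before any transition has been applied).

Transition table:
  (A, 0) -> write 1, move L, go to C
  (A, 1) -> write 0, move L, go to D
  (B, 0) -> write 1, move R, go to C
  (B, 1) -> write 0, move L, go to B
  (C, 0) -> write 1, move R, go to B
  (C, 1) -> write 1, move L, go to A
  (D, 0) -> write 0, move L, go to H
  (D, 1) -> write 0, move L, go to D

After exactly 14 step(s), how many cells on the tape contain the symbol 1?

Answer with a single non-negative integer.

Step 1: in state A at pos 2, read 0 -> (A,0)->write 1,move L,goto C. Now: state=C, head=1, tape[0..3]=0110 (head:  ^)
Step 2: in state C at pos 1, read 1 -> (C,1)->write 1,move L,goto A. Now: state=A, head=0, tape[-1..3]=00110 (head:  ^)
Step 3: in state A at pos 0, read 0 -> (A,0)->write 1,move L,goto C. Now: state=C, head=-1, tape[-2..3]=001110 (head:  ^)
Step 4: in state C at pos -1, read 0 -> (C,0)->write 1,move R,goto B. Now: state=B, head=0, tape[-2..3]=011110 (head:   ^)
Step 5: in state B at pos 0, read 1 -> (B,1)->write 0,move L,goto B. Now: state=B, head=-1, tape[-2..3]=010110 (head:  ^)
Step 6: in state B at pos -1, read 1 -> (B,1)->write 0,move L,goto B. Now: state=B, head=-2, tape[-3..3]=0000110 (head:  ^)
Step 7: in state B at pos -2, read 0 -> (B,0)->write 1,move R,goto C. Now: state=C, head=-1, tape[-3..3]=0100110 (head:   ^)
Step 8: in state C at pos -1, read 0 -> (C,0)->write 1,move R,goto B. Now: state=B, head=0, tape[-3..3]=0110110 (head:    ^)
Step 9: in state B at pos 0, read 0 -> (B,0)->write 1,move R,goto C. Now: state=C, head=1, tape[-3..3]=0111110 (head:     ^)
Step 10: in state C at pos 1, read 1 -> (C,1)->write 1,move L,goto A. Now: state=A, head=0, tape[-3..3]=0111110 (head:    ^)
Step 11: in state A at pos 0, read 1 -> (A,1)->write 0,move L,goto D. Now: state=D, head=-1, tape[-3..3]=0110110 (head:   ^)
Step 12: in state D at pos -1, read 1 -> (D,1)->write 0,move L,goto D. Now: state=D, head=-2, tape[-3..3]=0100110 (head:  ^)
Step 13: in state D at pos -2, read 1 -> (D,1)->write 0,move L,goto D. Now: state=D, head=-3, tape[-4..3]=00000110 (head:  ^)
Step 14: in state D at pos -3, read 0 -> (D,0)->write 0,move L,goto H. Now: state=H, head=-4, tape[-5..3]=000000110 (head:  ^)
Cells containing 1 after step 14: {1, 2} -> 2 cell(s)

Answer: 2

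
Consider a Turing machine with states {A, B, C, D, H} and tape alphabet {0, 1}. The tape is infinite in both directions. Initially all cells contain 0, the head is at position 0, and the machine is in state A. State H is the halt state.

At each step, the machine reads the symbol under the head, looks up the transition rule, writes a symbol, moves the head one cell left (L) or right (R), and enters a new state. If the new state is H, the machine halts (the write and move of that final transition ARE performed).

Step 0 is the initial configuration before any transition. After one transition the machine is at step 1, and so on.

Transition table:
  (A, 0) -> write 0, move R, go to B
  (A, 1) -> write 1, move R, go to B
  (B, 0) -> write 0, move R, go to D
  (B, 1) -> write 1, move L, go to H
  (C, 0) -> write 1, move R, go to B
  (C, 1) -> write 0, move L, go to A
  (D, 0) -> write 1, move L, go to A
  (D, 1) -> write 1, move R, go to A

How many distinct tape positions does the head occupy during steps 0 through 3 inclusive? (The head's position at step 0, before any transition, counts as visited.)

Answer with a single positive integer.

Answer: 3

Derivation:
Step 1: in state A at pos 0, read 0 -> (A,0)->write 0,move R,goto B. Now: state=B, head=1, tape[-1..2]=0000 (head:   ^)
Step 2: in state B at pos 1, read 0 -> (B,0)->write 0,move R,goto D. Now: state=D, head=2, tape[-1..3]=00000 (head:    ^)
Step 3: in state D at pos 2, read 0 -> (D,0)->write 1,move L,goto A. Now: state=A, head=1, tape[-1..3]=00010 (head:   ^)
Head positions at steps 0..3: starting at 0, distinct positions visited = {0, 1, 2} -> 3 position(s)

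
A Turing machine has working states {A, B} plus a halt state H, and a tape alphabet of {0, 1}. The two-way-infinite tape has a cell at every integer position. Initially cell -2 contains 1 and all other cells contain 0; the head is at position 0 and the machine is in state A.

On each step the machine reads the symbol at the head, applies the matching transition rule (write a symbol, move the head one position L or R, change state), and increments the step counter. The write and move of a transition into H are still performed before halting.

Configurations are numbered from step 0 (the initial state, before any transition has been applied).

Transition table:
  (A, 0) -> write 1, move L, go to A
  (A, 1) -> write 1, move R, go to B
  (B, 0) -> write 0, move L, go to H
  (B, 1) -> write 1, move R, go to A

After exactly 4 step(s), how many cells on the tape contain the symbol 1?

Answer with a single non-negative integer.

Step 1: in state A at pos 0, read 0 -> (A,0)->write 1,move L,goto A. Now: state=A, head=-1, tape[-3..1]=01010 (head:   ^)
Step 2: in state A at pos -1, read 0 -> (A,0)->write 1,move L,goto A. Now: state=A, head=-2, tape[-3..1]=01110 (head:  ^)
Step 3: in state A at pos -2, read 1 -> (A,1)->write 1,move R,goto B. Now: state=B, head=-1, tape[-3..1]=01110 (head:   ^)
Step 4: in state B at pos -1, read 1 -> (B,1)->write 1,move R,goto A. Now: state=A, head=0, tape[-3..1]=01110 (head:    ^)
Cells containing 1 after step 4: {-2, -1, 0} -> 3 cell(s)

Answer: 3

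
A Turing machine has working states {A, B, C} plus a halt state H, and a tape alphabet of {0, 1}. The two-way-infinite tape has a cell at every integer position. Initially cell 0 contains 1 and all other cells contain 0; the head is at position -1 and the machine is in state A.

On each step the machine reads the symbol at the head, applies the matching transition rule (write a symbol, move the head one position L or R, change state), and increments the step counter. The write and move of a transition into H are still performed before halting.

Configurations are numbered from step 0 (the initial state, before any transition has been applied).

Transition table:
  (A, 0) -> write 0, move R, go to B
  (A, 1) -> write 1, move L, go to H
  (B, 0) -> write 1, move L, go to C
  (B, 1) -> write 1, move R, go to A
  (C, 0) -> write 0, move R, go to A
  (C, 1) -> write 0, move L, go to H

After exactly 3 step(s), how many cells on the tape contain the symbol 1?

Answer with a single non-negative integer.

Step 1: in state A at pos -1, read 0 -> (A,0)->write 0,move R,goto B. Now: state=B, head=0, tape[-2..1]=0010 (head:   ^)
Step 2: in state B at pos 0, read 1 -> (B,1)->write 1,move R,goto A. Now: state=A, head=1, tape[-2..2]=00100 (head:    ^)
Step 3: in state A at pos 1, read 0 -> (A,0)->write 0,move R,goto B. Now: state=B, head=2, tape[-2..3]=001000 (head:     ^)
Cells containing 1 after step 3: {0} -> 1 cell(s)

Answer: 1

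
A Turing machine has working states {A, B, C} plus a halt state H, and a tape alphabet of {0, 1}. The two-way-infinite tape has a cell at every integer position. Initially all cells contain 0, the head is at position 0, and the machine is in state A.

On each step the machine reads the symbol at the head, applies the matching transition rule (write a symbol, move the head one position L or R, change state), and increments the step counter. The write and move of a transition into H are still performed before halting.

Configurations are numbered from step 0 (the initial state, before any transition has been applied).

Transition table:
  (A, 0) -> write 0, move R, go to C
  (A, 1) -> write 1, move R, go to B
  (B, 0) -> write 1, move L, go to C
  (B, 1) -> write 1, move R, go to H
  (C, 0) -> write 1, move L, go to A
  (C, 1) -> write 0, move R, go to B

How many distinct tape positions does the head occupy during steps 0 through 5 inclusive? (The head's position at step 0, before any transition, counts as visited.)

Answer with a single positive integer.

Answer: 3

Derivation:
Step 1: in state A at pos 0, read 0 -> (A,0)->write 0,move R,goto C. Now: state=C, head=1, tape[-1..2]=0000 (head:   ^)
Step 2: in state C at pos 1, read 0 -> (C,0)->write 1,move L,goto A. Now: state=A, head=0, tape[-1..2]=0010 (head:  ^)
Step 3: in state A at pos 0, read 0 -> (A,0)->write 0,move R,goto C. Now: state=C, head=1, tape[-1..2]=0010 (head:   ^)
Step 4: in state C at pos 1, read 1 -> (C,1)->write 0,move R,goto B. Now: state=B, head=2, tape[-1..3]=00000 (head:    ^)
Step 5: in state B at pos 2, read 0 -> (B,0)->write 1,move L,goto C. Now: state=C, head=1, tape[-1..3]=00010 (head:   ^)
Head positions at steps 0..5: starting at 0, distinct positions visited = {0, 1, 2} -> 3 position(s)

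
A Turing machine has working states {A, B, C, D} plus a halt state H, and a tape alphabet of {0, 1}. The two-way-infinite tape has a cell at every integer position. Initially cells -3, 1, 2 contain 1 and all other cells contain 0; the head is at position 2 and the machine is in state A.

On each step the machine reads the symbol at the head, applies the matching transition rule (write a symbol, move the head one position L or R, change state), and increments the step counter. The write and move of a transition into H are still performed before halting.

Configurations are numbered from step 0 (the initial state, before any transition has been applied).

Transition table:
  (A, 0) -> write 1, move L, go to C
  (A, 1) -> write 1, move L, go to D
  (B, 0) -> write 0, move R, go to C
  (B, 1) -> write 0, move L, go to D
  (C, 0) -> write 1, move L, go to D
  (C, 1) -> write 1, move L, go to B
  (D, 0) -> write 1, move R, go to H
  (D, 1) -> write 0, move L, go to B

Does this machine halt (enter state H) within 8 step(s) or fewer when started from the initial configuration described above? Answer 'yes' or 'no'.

Answer: yes

Derivation:
Step 1: in state A at pos 2, read 1 -> (A,1)->write 1,move L,goto D. Now: state=D, head=1, tape[-4..3]=01000110 (head:      ^)
Step 2: in state D at pos 1, read 1 -> (D,1)->write 0,move L,goto B. Now: state=B, head=0, tape[-4..3]=01000010 (head:     ^)
Step 3: in state B at pos 0, read 0 -> (B,0)->write 0,move R,goto C. Now: state=C, head=1, tape[-4..3]=01000010 (head:      ^)
Step 4: in state C at pos 1, read 0 -> (C,0)->write 1,move L,goto D. Now: state=D, head=0, tape[-4..3]=01000110 (head:     ^)
Step 5: in state D at pos 0, read 0 -> (D,0)->write 1,move R,goto H. Now: state=H, head=1, tape[-4..3]=01001110 (head:      ^)
State H reached at step 5; 5 <= 8 -> yes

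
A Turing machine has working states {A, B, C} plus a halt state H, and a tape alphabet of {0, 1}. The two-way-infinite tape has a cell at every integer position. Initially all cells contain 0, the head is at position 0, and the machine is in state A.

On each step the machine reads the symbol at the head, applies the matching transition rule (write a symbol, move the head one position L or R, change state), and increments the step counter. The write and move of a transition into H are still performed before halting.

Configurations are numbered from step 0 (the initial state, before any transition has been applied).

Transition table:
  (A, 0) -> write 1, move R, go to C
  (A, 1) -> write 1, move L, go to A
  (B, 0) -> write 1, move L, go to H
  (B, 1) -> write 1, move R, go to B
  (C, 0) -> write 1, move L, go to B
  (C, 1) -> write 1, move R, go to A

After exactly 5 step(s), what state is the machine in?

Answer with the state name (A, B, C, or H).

Answer: H

Derivation:
Step 1: in state A at pos 0, read 0 -> (A,0)->write 1,move R,goto C. Now: state=C, head=1, tape[-1..2]=0100 (head:   ^)
Step 2: in state C at pos 1, read 0 -> (C,0)->write 1,move L,goto B. Now: state=B, head=0, tape[-1..2]=0110 (head:  ^)
Step 3: in state B at pos 0, read 1 -> (B,1)->write 1,move R,goto B. Now: state=B, head=1, tape[-1..2]=0110 (head:   ^)
Step 4: in state B at pos 1, read 1 -> (B,1)->write 1,move R,goto B. Now: state=B, head=2, tape[-1..3]=01100 (head:    ^)
Step 5: in state B at pos 2, read 0 -> (B,0)->write 1,move L,goto H. Now: state=H, head=1, tape[-1..3]=01110 (head:   ^)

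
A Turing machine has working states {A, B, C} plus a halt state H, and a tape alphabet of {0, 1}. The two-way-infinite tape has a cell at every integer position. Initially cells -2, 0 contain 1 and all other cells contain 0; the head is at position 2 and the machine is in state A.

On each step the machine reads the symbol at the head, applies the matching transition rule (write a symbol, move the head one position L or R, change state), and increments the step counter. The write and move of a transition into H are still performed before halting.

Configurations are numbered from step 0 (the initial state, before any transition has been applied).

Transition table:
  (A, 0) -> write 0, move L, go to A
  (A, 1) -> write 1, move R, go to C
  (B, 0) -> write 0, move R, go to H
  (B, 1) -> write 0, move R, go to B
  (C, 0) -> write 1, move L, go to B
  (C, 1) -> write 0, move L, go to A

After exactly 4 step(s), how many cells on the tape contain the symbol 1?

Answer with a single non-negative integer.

Step 1: in state A at pos 2, read 0 -> (A,0)->write 0,move L,goto A. Now: state=A, head=1, tape[-3..3]=0101000 (head:     ^)
Step 2: in state A at pos 1, read 0 -> (A,0)->write 0,move L,goto A. Now: state=A, head=0, tape[-3..3]=0101000 (head:    ^)
Step 3: in state A at pos 0, read 1 -> (A,1)->write 1,move R,goto C. Now: state=C, head=1, tape[-3..3]=0101000 (head:     ^)
Step 4: in state C at pos 1, read 0 -> (C,0)->write 1,move L,goto B. Now: state=B, head=0, tape[-3..3]=0101100 (head:    ^)
Cells containing 1 after step 4: {-2, 0, 1} -> 3 cell(s)

Answer: 3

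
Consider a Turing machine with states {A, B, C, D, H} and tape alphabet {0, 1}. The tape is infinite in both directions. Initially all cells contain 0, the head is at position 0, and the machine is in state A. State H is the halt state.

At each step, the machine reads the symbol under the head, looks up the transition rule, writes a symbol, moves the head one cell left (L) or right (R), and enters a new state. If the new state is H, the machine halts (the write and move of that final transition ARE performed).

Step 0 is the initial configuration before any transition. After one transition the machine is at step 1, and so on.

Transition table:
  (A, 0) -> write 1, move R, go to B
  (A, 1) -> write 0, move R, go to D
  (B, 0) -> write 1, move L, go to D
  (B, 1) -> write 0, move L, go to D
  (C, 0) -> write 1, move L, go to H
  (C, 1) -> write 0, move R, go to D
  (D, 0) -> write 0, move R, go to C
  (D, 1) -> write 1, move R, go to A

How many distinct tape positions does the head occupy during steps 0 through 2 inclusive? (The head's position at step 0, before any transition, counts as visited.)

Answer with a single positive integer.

Answer: 2

Derivation:
Step 1: in state A at pos 0, read 0 -> (A,0)->write 1,move R,goto B. Now: state=B, head=1, tape[-1..2]=0100 (head:   ^)
Step 2: in state B at pos 1, read 0 -> (B,0)->write 1,move L,goto D. Now: state=D, head=0, tape[-1..2]=0110 (head:  ^)
Head positions at steps 0..2: starting at 0, distinct positions visited = {0, 1} -> 2 position(s)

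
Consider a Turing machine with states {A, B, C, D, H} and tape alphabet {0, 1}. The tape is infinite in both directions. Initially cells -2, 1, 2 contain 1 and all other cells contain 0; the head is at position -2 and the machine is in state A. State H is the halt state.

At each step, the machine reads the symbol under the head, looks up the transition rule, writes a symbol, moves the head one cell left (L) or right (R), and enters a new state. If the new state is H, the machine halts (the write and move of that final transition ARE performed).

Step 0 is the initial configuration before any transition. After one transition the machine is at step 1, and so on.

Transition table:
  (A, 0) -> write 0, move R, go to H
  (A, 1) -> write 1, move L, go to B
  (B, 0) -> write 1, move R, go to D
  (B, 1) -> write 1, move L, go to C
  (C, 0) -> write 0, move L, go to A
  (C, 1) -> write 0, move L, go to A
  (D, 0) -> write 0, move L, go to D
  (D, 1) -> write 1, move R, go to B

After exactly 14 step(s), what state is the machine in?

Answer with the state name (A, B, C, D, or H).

Answer: B

Derivation:
Step 1: in state A at pos -2, read 1 -> (A,1)->write 1,move L,goto B. Now: state=B, head=-3, tape[-4..3]=00100110 (head:  ^)
Step 2: in state B at pos -3, read 0 -> (B,0)->write 1,move R,goto D. Now: state=D, head=-2, tape[-4..3]=01100110 (head:   ^)
Step 3: in state D at pos -2, read 1 -> (D,1)->write 1,move R,goto B. Now: state=B, head=-1, tape[-4..3]=01100110 (head:    ^)
Step 4: in state B at pos -1, read 0 -> (B,0)->write 1,move R,goto D. Now: state=D, head=0, tape[-4..3]=01110110 (head:     ^)
Step 5: in state D at pos 0, read 0 -> (D,0)->write 0,move L,goto D. Now: state=D, head=-1, tape[-4..3]=01110110 (head:    ^)
Step 6: in state D at pos -1, read 1 -> (D,1)->write 1,move R,goto B. Now: state=B, head=0, tape[-4..3]=01110110 (head:     ^)
Step 7: in state B at pos 0, read 0 -> (B,0)->write 1,move R,goto D. Now: state=D, head=1, tape[-4..3]=01111110 (head:      ^)
Step 8: in state D at pos 1, read 1 -> (D,1)->write 1,move R,goto B. Now: state=B, head=2, tape[-4..3]=01111110 (head:       ^)
Step 9: in state B at pos 2, read 1 -> (B,1)->write 1,move L,goto C. Now: state=C, head=1, tape[-4..3]=01111110 (head:      ^)
Step 10: in state C at pos 1, read 1 -> (C,1)->write 0,move L,goto A. Now: state=A, head=0, tape[-4..3]=01111010 (head:     ^)
Step 11: in state A at pos 0, read 1 -> (A,1)->write 1,move L,goto B. Now: state=B, head=-1, tape[-4..3]=01111010 (head:    ^)
Step 12: in state B at pos -1, read 1 -> (B,1)->write 1,move L,goto C. Now: state=C, head=-2, tape[-4..3]=01111010 (head:   ^)
Step 13: in state C at pos -2, read 1 -> (C,1)->write 0,move L,goto A. Now: state=A, head=-3, tape[-4..3]=01011010 (head:  ^)
Step 14: in state A at pos -3, read 1 -> (A,1)->write 1,move L,goto B. Now: state=B, head=-4, tape[-5..3]=001011010 (head:  ^)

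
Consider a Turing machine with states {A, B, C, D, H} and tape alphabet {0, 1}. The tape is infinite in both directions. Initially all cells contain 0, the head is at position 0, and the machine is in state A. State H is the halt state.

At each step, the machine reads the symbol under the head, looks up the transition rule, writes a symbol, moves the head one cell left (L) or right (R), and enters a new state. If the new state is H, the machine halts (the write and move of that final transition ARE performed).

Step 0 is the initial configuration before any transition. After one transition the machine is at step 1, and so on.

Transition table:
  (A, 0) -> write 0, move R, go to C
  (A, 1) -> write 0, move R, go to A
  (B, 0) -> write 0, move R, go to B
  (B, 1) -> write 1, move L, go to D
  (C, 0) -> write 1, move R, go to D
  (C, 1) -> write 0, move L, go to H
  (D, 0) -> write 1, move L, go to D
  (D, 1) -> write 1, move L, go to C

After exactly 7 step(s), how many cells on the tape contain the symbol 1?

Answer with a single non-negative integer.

Answer: 2

Derivation:
Step 1: in state A at pos 0, read 0 -> (A,0)->write 0,move R,goto C. Now: state=C, head=1, tape[-1..2]=0000 (head:   ^)
Step 2: in state C at pos 1, read 0 -> (C,0)->write 1,move R,goto D. Now: state=D, head=2, tape[-1..3]=00100 (head:    ^)
Step 3: in state D at pos 2, read 0 -> (D,0)->write 1,move L,goto D. Now: state=D, head=1, tape[-1..3]=00110 (head:   ^)
Step 4: in state D at pos 1, read 1 -> (D,1)->write 1,move L,goto C. Now: state=C, head=0, tape[-1..3]=00110 (head:  ^)
Step 5: in state C at pos 0, read 0 -> (C,0)->write 1,move R,goto D. Now: state=D, head=1, tape[-1..3]=01110 (head:   ^)
Step 6: in state D at pos 1, read 1 -> (D,1)->write 1,move L,goto C. Now: state=C, head=0, tape[-1..3]=01110 (head:  ^)
Step 7: in state C at pos 0, read 1 -> (C,1)->write 0,move L,goto H. Now: state=H, head=-1, tape[-2..3]=000110 (head:  ^)
Cells containing 1 after step 7: {1, 2} -> 2 cell(s)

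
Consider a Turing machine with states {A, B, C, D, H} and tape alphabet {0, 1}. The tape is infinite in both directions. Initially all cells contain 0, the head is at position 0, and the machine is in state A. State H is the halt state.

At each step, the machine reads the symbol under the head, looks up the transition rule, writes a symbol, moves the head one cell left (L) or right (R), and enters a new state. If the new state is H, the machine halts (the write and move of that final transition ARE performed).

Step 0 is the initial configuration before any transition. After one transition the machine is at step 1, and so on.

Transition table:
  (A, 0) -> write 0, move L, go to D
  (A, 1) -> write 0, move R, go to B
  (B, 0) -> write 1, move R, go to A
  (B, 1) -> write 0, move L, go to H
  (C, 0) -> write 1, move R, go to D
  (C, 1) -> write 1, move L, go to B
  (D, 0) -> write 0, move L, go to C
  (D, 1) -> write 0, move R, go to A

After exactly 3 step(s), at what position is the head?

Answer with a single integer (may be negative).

Answer: -1

Derivation:
Step 1: in state A at pos 0, read 0 -> (A,0)->write 0,move L,goto D. Now: state=D, head=-1, tape[-2..1]=0000 (head:  ^)
Step 2: in state D at pos -1, read 0 -> (D,0)->write 0,move L,goto C. Now: state=C, head=-2, tape[-3..1]=00000 (head:  ^)
Step 3: in state C at pos -2, read 0 -> (C,0)->write 1,move R,goto D. Now: state=D, head=-1, tape[-3..1]=01000 (head:   ^)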